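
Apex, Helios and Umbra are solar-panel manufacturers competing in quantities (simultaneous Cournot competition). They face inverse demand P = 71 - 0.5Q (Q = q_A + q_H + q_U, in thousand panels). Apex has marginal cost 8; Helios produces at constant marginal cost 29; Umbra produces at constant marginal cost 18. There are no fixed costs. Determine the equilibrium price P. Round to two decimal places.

Apex's profit: π_A = (71 - 0.5Q)q_A - (8q_A). Setting ∂π_A/∂q_A = 0: 63 - q_A - (1/2)(q_H + q_U) = 0.
Helios's first-order condition: 42 - q_H - (1/2)(q_A + q_U) = 0.
Umbra's first-order condition: 53 - q_U - (1/2)(q_A + q_H) = 0.
Adding the 3 first-order conditions: 158 − 2Q = 0, so Q = 79.
Back-substituting: q_A = (63 − 79/2)/(1/2) = 47, q_H = (42 − 79/2)/(1/2) = 5, q_U = (53 − 79/2)/(1/2) = 27.
Total output Q = 79, so price P = 71 - (1/2)·79 = 63/2.

31.50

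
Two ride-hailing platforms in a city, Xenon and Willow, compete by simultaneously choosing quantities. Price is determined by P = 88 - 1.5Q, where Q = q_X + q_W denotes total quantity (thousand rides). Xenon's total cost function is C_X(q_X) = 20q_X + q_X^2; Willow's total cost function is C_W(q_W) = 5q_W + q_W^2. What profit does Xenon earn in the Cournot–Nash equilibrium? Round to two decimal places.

Xenon's profit: π_X = (88 - 1.5Q)q_X - (20q_X + q_X²). Setting ∂π_X/∂q_X = 0: 68 - 5q_X - (3/2)(q_W) = 0.
Willow's first-order condition: 83 - 5q_W - (3/2)(q_X) = 0.
So q_X = (68 - (3/2)q_W)/5 and q_W = (83 - (3/2)q_X)/5.
Substituting one into the other gives q_X = 862/91 and q_W = 1252/91.
Price P = 88 - (3/2)·(302/13) = 691/13.
Xenon's profit: (691/13)·(862/91) - 20·(862/91) - (862/91)² = 224.3219.

224.32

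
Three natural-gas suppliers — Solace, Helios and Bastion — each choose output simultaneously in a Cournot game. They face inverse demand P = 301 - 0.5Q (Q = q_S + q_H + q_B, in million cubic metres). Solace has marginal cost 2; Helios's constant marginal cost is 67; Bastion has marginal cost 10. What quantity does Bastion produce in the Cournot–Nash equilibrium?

Solace's profit: π_S = (301 - 0.5Q)q_S - (2q_S). Setting ∂π_S/∂q_S = 0: 299 - q_S - (1/2)(q_H + q_B) = 0.
Helios's first-order condition: 234 - q_H - (1/2)(q_S + q_B) = 0.
Bastion's profit: π_B = (301 - 0.5Q)q_B - (10q_B). Setting ∂π_B/∂q_B = 0: 291 - q_B - (1/2)(q_S + q_H) = 0.
Adding the 3 first-order conditions: 824 − 2Q = 0, so Q = 412.
Back-substituting: q_S = (299 − 206)/(1/2) = 186, q_H = (234 − 206)/(1/2) = 56, q_B = (291 − 206)/(1/2) = 170.

170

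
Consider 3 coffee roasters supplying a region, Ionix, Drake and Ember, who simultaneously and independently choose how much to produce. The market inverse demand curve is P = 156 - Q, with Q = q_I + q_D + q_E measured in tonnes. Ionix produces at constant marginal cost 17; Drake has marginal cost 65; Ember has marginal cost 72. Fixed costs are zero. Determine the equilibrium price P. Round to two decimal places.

Ionix's profit: π_I = (156 - Q)q_I - (17q_I). Setting ∂π_I/∂q_I = 0: 139 - 2q_I - (q_D + q_E) = 0.
Drake's first-order condition: 91 - 2q_D - (q_I + q_E) = 0.
Ember's profit: π_E = (156 - Q)q_E - (72q_E). Setting ∂π_E/∂q_E = 0: 84 - 2q_E - (q_I + q_D) = 0.
Summing all 3 equations gives 314 − 4Q = 0, hence Q = 157/2.
Back-substituting: q_I = (139 − 157/2) = 121/2, q_D = (91 − 157/2) = 25/2, q_E = (84 − 157/2) = 11/2.
Total output Q = 157/2, so price P = 156 - 157/2 = 155/2.

77.50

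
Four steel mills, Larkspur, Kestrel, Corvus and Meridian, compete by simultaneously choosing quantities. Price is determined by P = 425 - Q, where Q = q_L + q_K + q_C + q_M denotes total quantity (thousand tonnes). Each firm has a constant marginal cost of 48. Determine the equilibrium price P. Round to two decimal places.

123.40

A representative firm's profit is π_i = q_i(425 - Q) - 48q_i.
Setting ∂π_i/∂q_i = 0 with rivals' quantities fixed: 377 - 2q_i - Σ_{j≠i} q_j = 0.
By symmetry each firm produces the same amount; substituting Σ_{j≠i} q_j = 3q_i yields q_i = 377/5.
Total output Q = 1508/5, so price P = 425 - 1508/5 = 617/5.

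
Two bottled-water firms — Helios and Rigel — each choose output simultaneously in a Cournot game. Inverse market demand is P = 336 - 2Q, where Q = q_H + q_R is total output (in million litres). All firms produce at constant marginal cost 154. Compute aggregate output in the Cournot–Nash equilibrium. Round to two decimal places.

60.67

A representative firm's profit is π_i = q_i(336 - 2Q) - 154q_i.
Setting ∂π_i/∂q_i = 0 with rivals' quantities fixed: 182 - 4q_i - 2q_j = 0.
By symmetry each firm produces the same amount; substituting q_j = q_i yields q_i = 182/6 = 91/3.
Total output Q = 91/3 + 91/3 = 182/3.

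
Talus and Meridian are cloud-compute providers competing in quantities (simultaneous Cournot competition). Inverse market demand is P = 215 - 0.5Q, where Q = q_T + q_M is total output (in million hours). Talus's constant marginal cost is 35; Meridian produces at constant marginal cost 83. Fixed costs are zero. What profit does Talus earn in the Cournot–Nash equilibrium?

11552

Talus's profit: π_T = (215 - 0.5Q)q_T - (35q_T). Setting ∂π_T/∂q_T = 0: 180 - q_T - (1/2)(q_M) = 0.
Meridian's profit: π_M = (215 - 0.5Q)q_M - (83q_M). Setting ∂π_M/∂q_M = 0: 132 - q_M - (1/2)(q_T) = 0.
Rearranging gives the reaction functions q_T = (180 - (1/2)q_M) and q_M = (132 - (1/2)q_T).
Substituting one into the other gives q_T = 152 and q_M = 56.
Price P = 215 - (1/2)·208 = 111.
Talus's profit: (111 - 35)·152 = 11552.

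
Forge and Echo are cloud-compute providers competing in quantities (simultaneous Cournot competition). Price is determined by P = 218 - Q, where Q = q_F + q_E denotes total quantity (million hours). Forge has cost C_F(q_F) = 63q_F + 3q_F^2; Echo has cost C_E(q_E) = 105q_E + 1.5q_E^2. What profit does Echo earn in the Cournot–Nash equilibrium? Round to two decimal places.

922.09

Forge's profit: π_F = (218 - Q)q_F - (63q_F + 3q_F²). Setting ∂π_F/∂q_F = 0: 155 - 8q_F - (q_E) = 0.
Echo's profit: π_E = (218 - Q)q_E - (105q_E + (3/2)q_E²). Setting ∂π_E/∂q_E = 0: 113 - 5q_E - (q_F) = 0.
Rearranging gives the reaction functions q_F = (155 - q_E)/8 and q_E = (113 - q_F)/5.
Substituting one into the other gives q_F = 662/39 and q_E = 749/39.
Price P = 218 - 1411/39 = 181.8205.
Echo's profit: 181.8205·(749/39) - 105·(749/39) - (3/2)(749/39)² = 922.0924.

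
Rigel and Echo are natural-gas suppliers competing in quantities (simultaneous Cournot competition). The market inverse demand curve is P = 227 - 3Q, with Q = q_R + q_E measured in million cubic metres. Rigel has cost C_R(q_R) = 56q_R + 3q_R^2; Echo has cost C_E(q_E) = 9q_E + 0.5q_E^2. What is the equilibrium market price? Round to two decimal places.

121.16

Rigel's profit: π_R = (227 - 3Q)q_R - (56q_R + 3q_R²). Setting ∂π_R/∂q_R = 0: 171 - 12q_R - 3(q_E) = 0.
Echo's first-order condition: 218 - 7q_E - 3(q_R) = 0.
So q_R = (171 - 3q_E)/12 and q_E = (218 - 3q_R)/7.
Solving the pair: q_R = 181/25, q_E = 701/25.
Total output Q = 882/25, so price P = 227 - 3·(882/25) = 121.1600.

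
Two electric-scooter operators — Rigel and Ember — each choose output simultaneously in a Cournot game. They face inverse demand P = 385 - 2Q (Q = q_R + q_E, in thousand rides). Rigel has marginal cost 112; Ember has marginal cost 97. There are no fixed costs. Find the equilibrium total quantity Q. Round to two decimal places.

93.50

Rigel's profit: π_R = (385 - 2Q)q_R - (112q_R). Setting ∂π_R/∂q_R = 0: 273 - 4q_R - 2(q_E) = 0.
Ember's profit: π_E = (385 - 2Q)q_E - (97q_E). Setting ∂π_E/∂q_E = 0: 288 - 4q_E - 2(q_R) = 0.
Best responses: q_R = (273 - 2q_E)/4, q_E = (288 - 2q_R)/4.
Solving the pair: q_R = 43, q_E = 101/2.
Total output Q = 43 + 101/2 = 187/2.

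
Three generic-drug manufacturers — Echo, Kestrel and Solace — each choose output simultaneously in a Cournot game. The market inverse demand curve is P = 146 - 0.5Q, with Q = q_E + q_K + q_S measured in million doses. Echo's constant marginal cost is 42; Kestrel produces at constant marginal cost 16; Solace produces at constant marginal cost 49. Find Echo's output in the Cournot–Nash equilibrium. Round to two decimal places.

42.50

Echo's profit: π_E = (146 - 0.5Q)q_E - (42q_E). Setting ∂π_E/∂q_E = 0: 104 - q_E - (1/2)(q_K + q_S) = 0.
Kestrel's first-order condition: 130 - q_K - (1/2)(q_E + q_S) = 0.
Solace's first-order condition: 97 - q_S - (1/2)(q_E + q_K) = 0.
Adding the 3 conditions: 331 − Q − Q = 0, i.e. Q = 331/2.
Back-substituting: q_E = (104 − 331/4)/(1/2) = 85/2, q_K = (130 − 331/4)/(1/2) = 189/2, q_S = (97 − 331/4)/(1/2) = 57/2.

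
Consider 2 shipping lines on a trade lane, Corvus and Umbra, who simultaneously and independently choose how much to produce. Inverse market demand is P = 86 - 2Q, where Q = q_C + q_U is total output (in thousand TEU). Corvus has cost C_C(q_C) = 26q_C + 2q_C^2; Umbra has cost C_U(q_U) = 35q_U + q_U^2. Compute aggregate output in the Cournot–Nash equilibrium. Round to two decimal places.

12.41

Corvus's profit: π_C = (86 - 2Q)q_C - (26q_C + 2q_C²). Setting ∂π_C/∂q_C = 0: 60 - 8q_C - 2(q_U) = 0.
Umbra's first-order condition: 51 - 6q_U - 2(q_C) = 0.
Best responses: q_C = (60 - 2q_U)/8, q_U = (51 - 2q_C)/6.
Substituting one into the other gives q_C = 129/22 and q_U = 72/11.
Total output Q = 129/22 + 72/11 = 273/22.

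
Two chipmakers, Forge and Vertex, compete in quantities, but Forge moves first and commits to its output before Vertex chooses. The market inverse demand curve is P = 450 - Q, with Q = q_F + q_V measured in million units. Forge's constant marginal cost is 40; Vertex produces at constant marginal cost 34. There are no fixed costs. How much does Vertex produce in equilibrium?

107

Solve by backward induction. Given q_F, the follower Vertex maximises π_V = (450 - q_F - q_V)q_V - 34q_V.
Setting the follower's marginal profit to zero, 416 - q_F - 2q_V = 0, i.e. q_V = (416 - q_F)/2.
Forge substitutes q_V(q_F) into its own profit: π_F = q_F(450 - q_F - (416 - q_F)/2) - 40q_F = (242 - (1/2)q_F)q_F - 40q_F.
Maximising: ∂π_F/∂q_F = 202 - q_F = 0, giving q_F = 202.
Then q_V = (416 - 202)/2 = 107.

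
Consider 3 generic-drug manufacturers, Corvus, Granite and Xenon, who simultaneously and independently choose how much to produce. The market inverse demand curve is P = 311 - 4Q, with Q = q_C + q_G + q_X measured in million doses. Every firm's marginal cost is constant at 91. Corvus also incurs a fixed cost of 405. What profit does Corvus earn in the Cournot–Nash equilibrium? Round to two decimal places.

A representative firm's profit is π_i = q_i(311 - 4Q) - 91q_i.
First-order condition (treating rivals' output as given): 220 - 8q_i - 4·Σ_{j≠i} q_j = 0.
With identical firms every q_j equals q_i, so Σ_{j≠i} q_j = 2q_i and 220 = 16q_i, giving q_i = 55/4.
Price P = 311 - 4·(165/4) = 146.
Corvus's profit: (146 - 91)·(55/4) - 405 = 1405/4.

351.25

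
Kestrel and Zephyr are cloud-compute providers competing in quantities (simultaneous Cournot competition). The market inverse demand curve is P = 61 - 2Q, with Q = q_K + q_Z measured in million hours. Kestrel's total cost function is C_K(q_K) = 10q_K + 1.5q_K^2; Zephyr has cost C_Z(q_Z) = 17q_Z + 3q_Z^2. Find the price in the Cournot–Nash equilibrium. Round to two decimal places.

Kestrel's profit: π_K = (61 - 2Q)q_K - (10q_K + (3/2)q_K²). Setting ∂π_K/∂q_K = 0: 51 - 7q_K - 2(q_Z) = 0.
Zephyr's first-order condition: 44 - 10q_Z - 2(q_K) = 0.
Best responses: q_K = (51 - 2q_Z)/7, q_Z = (44 - 2q_K)/10.
Substituting one into the other gives q_K = 211/33 and q_Z = 103/33.
Total output Q = 314/33, so price P = 61 - 2·(314/33) = 1385/33.

41.97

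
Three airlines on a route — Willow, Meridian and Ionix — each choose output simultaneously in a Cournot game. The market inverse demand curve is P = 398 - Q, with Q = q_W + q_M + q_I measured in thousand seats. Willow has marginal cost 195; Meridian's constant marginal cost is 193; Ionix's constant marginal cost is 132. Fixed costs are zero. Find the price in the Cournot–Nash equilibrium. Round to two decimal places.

229.50

Willow's profit: π_W = (398 - Q)q_W - (195q_W). Setting ∂π_W/∂q_W = 0: 203 - 2q_W - (q_M + q_I) = 0.
Meridian's profit: π_M = (398 - Q)q_M - (193q_M). Setting ∂π_M/∂q_M = 0: 205 - 2q_M - (q_W + q_I) = 0.
Ionix's profit: π_I = (398 - Q)q_I - (132q_I). Setting ∂π_I/∂q_I = 0: 266 - 2q_I - (q_W + q_M) = 0.
Adding the 3 first-order conditions: 674 − 4Q = 0, so Q = 337/2.
Back-substituting: q_W = (203 − 337/2) = 69/2, q_M = (205 − 337/2) = 73/2, q_I = (266 − 337/2) = 195/2.
Total output Q = 337/2, so price P = 398 - 337/2 = 459/2.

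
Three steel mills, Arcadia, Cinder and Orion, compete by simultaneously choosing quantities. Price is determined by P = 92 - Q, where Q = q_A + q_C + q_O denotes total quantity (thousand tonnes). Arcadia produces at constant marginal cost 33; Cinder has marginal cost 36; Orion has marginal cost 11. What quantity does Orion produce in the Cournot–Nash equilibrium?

Arcadia's profit: π_A = (92 - Q)q_A - (33q_A). Setting ∂π_A/∂q_A = 0: 59 - 2q_A - (q_C + q_O) = 0.
Cinder's profit: π_C = (92 - Q)q_C - (36q_C). Setting ∂π_C/∂q_C = 0: 56 - 2q_C - (q_A + q_O) = 0.
Orion's first-order condition: 81 - 2q_O - (q_A + q_C) = 0.
Adding the 3 conditions: 196 − 2Q − 2Q = 0, i.e. Q = 49.
Back-substituting: q_A = (59 − 49) = 10, q_C = (56 − 49) = 7, q_O = (81 − 49) = 32.

32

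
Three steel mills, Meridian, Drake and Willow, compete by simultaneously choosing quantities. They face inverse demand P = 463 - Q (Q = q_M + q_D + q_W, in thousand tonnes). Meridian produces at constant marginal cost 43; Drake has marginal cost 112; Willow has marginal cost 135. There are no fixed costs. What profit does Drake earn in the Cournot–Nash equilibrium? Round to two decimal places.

Meridian's profit: π_M = (463 - Q)q_M - (43q_M). Setting ∂π_M/∂q_M = 0: 420 - 2q_M - (q_D + q_W) = 0.
Drake's first-order condition: 351 - 2q_D - (q_M + q_W) = 0.
Willow's first-order condition: 328 - 2q_W - (q_M + q_D) = 0.
Adding the 3 first-order conditions: 1099 − 4Q = 0, so Q = 1099/4.
Back-substituting: q_M = (420 − 1099/4) = 581/4, q_D = (351 − 1099/4) = 305/4, q_W = (328 − 1099/4) = 213/4.
Price P = 463 - 1099/4 = 753/4.
Drake's profit: (753/4 - 112)·(305/4) = 5814.0625.

5814.06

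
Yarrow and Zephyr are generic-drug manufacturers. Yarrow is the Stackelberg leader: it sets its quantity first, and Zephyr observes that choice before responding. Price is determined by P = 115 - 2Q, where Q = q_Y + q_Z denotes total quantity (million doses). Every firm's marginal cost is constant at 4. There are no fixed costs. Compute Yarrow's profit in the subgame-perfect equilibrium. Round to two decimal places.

770.06

The follower Zephyr best-responds to any q_Y: π_Z = (115 - 2Q)q_Z - 4q_Z.
Setting the follower's marginal profit to zero, 111 - 2q_Y - 4q_Z = 0, i.e. q_Z = (111 - 2q_Y)/4.
The leader anticipates this reaction. Substituting into P = 115 - 2Q gives P = 119/2 - q_Y, so π_Y = (119/2 - q_Y)q_Y - 4q_Y.
Maximising: ∂π_Y/∂q_Y = 111/2 - 2q_Y = 0, giving q_Y = 111/4.
Then q_Z = (111 - 2·(111/4))/4 = 111/8.
Price P = 115 - 2·(333/8) = 127/4.
Yarrow's profit: (127/4 - 4)·(111/4) = 770.0625.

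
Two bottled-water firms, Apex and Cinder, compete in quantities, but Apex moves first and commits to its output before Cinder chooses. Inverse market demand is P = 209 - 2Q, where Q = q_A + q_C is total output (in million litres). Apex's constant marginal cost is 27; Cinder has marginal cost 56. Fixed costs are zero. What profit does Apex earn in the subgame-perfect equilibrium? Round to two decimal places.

2782.56

The follower Cinder best-responds to any q_A: π_C = (209 - 2Q)q_C - 56q_C.
Setting the follower's marginal profit to zero, 153 - 2q_A - 4q_C = 0, i.e. q_C = (153 - 2q_A)/4.
The leader anticipates this reaction. Substituting into P = 209 - 2Q gives P = 265/2 - q_A, so π_A = (265/2 - q_A)q_A - 27q_A.
Maximising: ∂π_A/∂q_A = 211/2 - 2q_A = 0, giving q_A = 211/4.
Then q_C = (153 - 2·(211/4))/4 = 95/8.
Price P = 209 - 2·(517/8) = 319/4.
Apex's profit: (319/4 - 27)·(211/4) = 2782.5625.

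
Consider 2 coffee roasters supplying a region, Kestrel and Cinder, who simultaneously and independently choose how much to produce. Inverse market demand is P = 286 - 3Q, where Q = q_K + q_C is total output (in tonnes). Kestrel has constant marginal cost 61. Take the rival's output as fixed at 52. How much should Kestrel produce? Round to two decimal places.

11.50

With the rival's output fixed at 52, Kestrel's profit is π_K = (286 - 3·52 - 3q_K)q_K - (61q_K) = (130 - 3q_K)q_K - (61q_K).
∂π_K/∂q_K = 69 - 6q_K = 0, so q_K = 23/2.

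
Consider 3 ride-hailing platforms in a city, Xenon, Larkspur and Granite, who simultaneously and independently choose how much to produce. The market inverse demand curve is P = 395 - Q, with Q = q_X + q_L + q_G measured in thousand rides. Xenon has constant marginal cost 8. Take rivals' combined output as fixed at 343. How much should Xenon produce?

With rivals' combined output fixed at 343, Xenon's profit is π_X = (395 - 343 - q_X)q_X - (8q_X) = (52 - q_X)q_X - (8q_X).
∂π_X/∂q_X = 44 - 2q_X = 0, so q_X = 22.

22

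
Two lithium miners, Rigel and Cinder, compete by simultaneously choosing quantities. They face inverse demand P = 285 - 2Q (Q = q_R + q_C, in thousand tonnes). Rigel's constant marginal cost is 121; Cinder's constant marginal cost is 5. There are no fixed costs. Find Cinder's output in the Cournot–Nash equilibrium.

Rigel's profit: π_R = (285 - 2Q)q_R - (121q_R). Setting ∂π_R/∂q_R = 0: 164 - 4q_R - 2(q_C) = 0.
Cinder's profit: π_C = (285 - 2Q)q_C - (5q_C). Setting ∂π_C/∂q_C = 0: 280 - 4q_C - 2(q_R) = 0.
Rearranging gives the reaction functions q_R = (164 - 2q_C)/4 and q_C = (280 - 2q_R)/4.
Solving the pair: q_R = 8, q_C = 66.

66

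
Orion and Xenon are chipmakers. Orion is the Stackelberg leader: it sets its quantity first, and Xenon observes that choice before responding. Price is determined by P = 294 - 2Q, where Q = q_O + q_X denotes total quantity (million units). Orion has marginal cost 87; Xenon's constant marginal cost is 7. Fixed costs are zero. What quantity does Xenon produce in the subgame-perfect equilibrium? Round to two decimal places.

55.88

Solve by backward induction. Given q_O, the follower Xenon maximises π_X = (294 - 2q_O - 2q_X)q_X - 7q_X.
∂π_X/∂q_X = 287 - 2q_O - 4q_X = 0 gives the reaction function q_X = (287 - 2q_O)/4.
Orion substitutes q_X(q_O) into its own profit: π_O = q_O(294 - 2q_O - (287 - 2q_O)/2) - 87q_O = (301/2 - q_O)q_O - 87q_O.
Leader FOC: 127/2 - 2q_O = 0, so q_O = 127/4.
Then q_X = (287 - 2·(127/4))/4 = 447/8.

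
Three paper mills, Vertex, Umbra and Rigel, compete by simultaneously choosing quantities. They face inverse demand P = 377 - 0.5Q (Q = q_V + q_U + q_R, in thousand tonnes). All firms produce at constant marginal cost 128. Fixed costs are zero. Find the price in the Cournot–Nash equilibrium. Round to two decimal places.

Each firm earns π_i = (377 - 0.5Q)q_i - 128q_i.
Setting ∂π_i/∂q_i = 0 with rivals' quantities fixed: 249 - q_i - (1/2)·Σ_{j≠i} q_j = 0.
By symmetry each firm produces the same amount; substituting Σ_{j≠i} q_j = 2q_i yields q_i = 249/2.
Total output Q = 747/2, so price P = 377 - (1/2)·(747/2) = 761/4.

190.25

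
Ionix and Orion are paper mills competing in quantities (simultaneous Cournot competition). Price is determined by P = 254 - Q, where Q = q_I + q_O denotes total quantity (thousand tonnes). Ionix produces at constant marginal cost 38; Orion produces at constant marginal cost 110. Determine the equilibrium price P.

134

Ionix's profit: π_I = (254 - Q)q_I - (38q_I). Setting ∂π_I/∂q_I = 0: 216 - 2q_I - (q_O) = 0.
Orion's first-order condition: 144 - 2q_O - (q_I) = 0.
So q_I = (216 - q_O)/2 and q_O = (144 - q_I)/2.
Substituting one into the other gives q_I = 96 and q_O = 24.
Total output Q = 120, so price P = 254 - 120 = 134.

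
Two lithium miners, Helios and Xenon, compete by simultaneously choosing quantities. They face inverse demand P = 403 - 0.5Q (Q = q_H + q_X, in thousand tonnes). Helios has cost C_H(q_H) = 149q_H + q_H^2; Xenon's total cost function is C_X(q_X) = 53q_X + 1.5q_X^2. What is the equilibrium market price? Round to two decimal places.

327.94

Helios's profit: π_H = (403 - 0.5Q)q_H - (149q_H + q_H²). Setting ∂π_H/∂q_H = 0: 254 - 3q_H - (1/2)(q_X) = 0.
Xenon's first-order condition: 350 - 4q_X - (1/2)(q_H) = 0.
Best responses: q_H = (254 - (1/2)q_X)/3, q_X = (350 - (1/2)q_H)/4.
Solving the pair: q_H = 71.5745, q_X = 78.5532.
Total output Q = 150.1277, so price P = 403 - (1/2)·150.1277 = 327.9362.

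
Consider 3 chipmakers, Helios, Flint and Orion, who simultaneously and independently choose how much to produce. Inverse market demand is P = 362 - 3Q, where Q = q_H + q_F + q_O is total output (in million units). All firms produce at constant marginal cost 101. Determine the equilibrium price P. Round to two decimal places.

Each firm earns π_i = (362 - 3Q)q_i - 101q_i.
Setting ∂π_i/∂q_i = 0 with rivals' quantities fixed: 261 - 6q_i - 3·Σ_{j≠i} q_j = 0.
With identical firms every q_j equals q_i, so Σ_{j≠i} q_j = 2q_i and 261 = 12q_i, giving q_i = 87/4.
Total output Q = 261/4, so price P = 362 - 3·(261/4) = 665/4.

166.25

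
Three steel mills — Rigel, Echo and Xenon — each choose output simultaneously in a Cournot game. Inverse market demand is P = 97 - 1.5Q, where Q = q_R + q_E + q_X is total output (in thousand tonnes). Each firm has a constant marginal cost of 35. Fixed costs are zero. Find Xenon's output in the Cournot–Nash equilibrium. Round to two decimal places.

Each firm earns π_i = (97 - 1.5Q)q_i - 35q_i.
Setting ∂π_i/∂q_i = 0 with rivals' quantities fixed: 62 - 3q_i - (3/2)·Σ_{j≠i} q_j = 0.
With identical firms every q_j equals q_i, so Σ_{j≠i} q_j = 2q_i and 62 = 6q_i, giving q_i = 31/3.

10.33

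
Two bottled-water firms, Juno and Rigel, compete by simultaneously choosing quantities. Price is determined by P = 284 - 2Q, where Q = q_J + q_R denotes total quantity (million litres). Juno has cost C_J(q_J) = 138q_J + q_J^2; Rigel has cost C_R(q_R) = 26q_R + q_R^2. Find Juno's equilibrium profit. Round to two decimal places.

379.69

Juno's profit: π_J = (284 - 2Q)q_J - (138q_J + q_J²). Setting ∂π_J/∂q_J = 0: 146 - 6q_J - 2(q_R) = 0.
Rigel's profit: π_R = (284 - 2Q)q_R - (26q_R + q_R²). Setting ∂π_R/∂q_R = 0: 258 - 6q_R - 2(q_J) = 0.
Best responses: q_J = (146 - 2q_R)/6, q_R = (258 - 2q_J)/6.
Solving the pair: q_J = 45/4, q_R = 157/4.
Price P = 284 - 2·(101/2) = 183.
Juno's profit: 183·(45/4) - 138·(45/4) - (45/4)² = 379.6875.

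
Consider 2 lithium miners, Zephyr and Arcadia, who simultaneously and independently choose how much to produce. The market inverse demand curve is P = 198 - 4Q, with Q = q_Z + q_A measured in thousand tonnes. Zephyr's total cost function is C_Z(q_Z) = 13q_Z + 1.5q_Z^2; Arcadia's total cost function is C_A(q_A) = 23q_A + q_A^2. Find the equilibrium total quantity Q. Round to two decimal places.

24.84

Zephyr's profit: π_Z = (198 - 4Q)q_Z - (13q_Z + (3/2)q_Z²). Setting ∂π_Z/∂q_Z = 0: 185 - 11q_Z - 4(q_A) = 0.
Arcadia's profit: π_A = (198 - 4Q)q_A - (23q_A + q_A²). Setting ∂π_A/∂q_A = 0: 175 - 10q_A - 4(q_Z) = 0.
So q_Z = (185 - 4q_A)/11 and q_A = (175 - 4q_Z)/10.
Solving the pair: q_Z = 575/47, q_A = 1185/94.
Total output Q = 575/47 + 1185/94 = 24.8404.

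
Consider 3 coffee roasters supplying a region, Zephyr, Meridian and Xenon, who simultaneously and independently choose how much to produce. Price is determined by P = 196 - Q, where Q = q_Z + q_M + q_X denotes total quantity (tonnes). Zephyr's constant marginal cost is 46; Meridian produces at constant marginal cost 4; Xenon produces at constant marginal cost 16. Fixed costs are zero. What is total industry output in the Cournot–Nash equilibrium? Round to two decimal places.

Zephyr's profit: π_Z = (196 - Q)q_Z - (46q_Z). Setting ∂π_Z/∂q_Z = 0: 150 - 2q_Z - (q_M + q_X) = 0.
Meridian's profit: π_M = (196 - Q)q_M - (4q_M). Setting ∂π_M/∂q_M = 0: 192 - 2q_M - (q_Z + q_X) = 0.
Xenon's first-order condition: 180 - 2q_X - (q_Z + q_M) = 0.
Summing all 3 equations gives 522 − 4Q = 0, hence Q = 261/2.
Back-substituting: q_Z = (150 − 261/2) = 39/2, q_M = (192 − 261/2) = 123/2, q_X = (180 − 261/2) = 99/2.
Total output Q = 39/2 + 123/2 + 99/2 = 261/2.

130.50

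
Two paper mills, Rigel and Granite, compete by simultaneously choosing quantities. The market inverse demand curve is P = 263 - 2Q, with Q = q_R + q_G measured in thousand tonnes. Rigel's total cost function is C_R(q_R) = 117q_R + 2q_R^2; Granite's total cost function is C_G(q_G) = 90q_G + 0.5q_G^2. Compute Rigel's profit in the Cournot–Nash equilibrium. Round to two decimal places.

455.11

Rigel's profit: π_R = (263 - 2Q)q_R - (117q_R + 2q_R²). Setting ∂π_R/∂q_R = 0: 146 - 8q_R - 2(q_G) = 0.
Granite's profit: π_G = (263 - 2Q)q_G - (90q_G + (1/2)q_G²). Setting ∂π_G/∂q_G = 0: 173 - 5q_G - 2(q_R) = 0.
Best responses: q_R = (146 - 2q_G)/8, q_G = (173 - 2q_R)/5.
Solving the pair: q_R = 32/3, q_G = 91/3.
Price P = 263 - 2·41 = 181.
Rigel's profit: 181·(32/3) - 117·(32/3) - 2(32/3)² = 455.1111.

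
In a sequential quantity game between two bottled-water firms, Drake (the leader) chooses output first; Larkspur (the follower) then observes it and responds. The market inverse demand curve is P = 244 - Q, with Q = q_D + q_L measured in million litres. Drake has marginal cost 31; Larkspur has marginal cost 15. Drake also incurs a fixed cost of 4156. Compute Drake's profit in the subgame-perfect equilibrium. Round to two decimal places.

Solve by backward induction. Given q_D, the follower Larkspur maximises π_L = (244 - q_D - q_L)q_L - 15q_L.
∂π_L/∂q_L = 229 - q_D - 2q_L = 0 gives the reaction function q_L = (229 - q_D)/2.
The leader anticipates this reaction. Substituting into P = 244 - Q gives P = 259/2 - (1/2)q_D, so π_D = (259/2 - (1/2)q_D)q_D - 31q_D.
The leader's first-order condition 197/2 - q_D = 0 yields q_D = 197/2.
Then q_L = (229 - 197/2)/2 = 261/4.
Price P = 244 - 655/4 = 321/4.
Drake's profit: (321/4 - 31)·(197/2) - 4156 = 695.1250.

695.13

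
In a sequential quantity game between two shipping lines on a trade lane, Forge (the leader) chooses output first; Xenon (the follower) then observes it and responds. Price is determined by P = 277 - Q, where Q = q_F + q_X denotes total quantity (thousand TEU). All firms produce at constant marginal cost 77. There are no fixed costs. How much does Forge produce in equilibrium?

100

The follower Xenon best-responds to any q_F: π_X = (277 - Q)q_X - 77q_X.
Follower FOC: 200 - q_F - 2q_X = 0, so q_X(q_F) = (200 - q_F)/2.
Forge substitutes q_X(q_F) into its own profit: π_F = q_F(277 - q_F - (200 - q_F)/2) - 77q_F = (177 - (1/2)q_F)q_F - 77q_F.
The leader's first-order condition 100 - q_F = 0 yields q_F = 100.
Then q_X = (200 - 100)/2 = 50.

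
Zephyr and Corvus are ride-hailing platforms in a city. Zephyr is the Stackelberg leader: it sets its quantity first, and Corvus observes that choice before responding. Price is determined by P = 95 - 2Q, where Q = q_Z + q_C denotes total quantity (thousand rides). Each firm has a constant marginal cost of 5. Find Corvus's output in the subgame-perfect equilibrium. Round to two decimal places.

Solve by backward induction. Given q_Z, the follower Corvus maximises π_C = (95 - 2q_Z - 2q_C)q_C - 5q_C.
Setting the follower's marginal profit to zero, 90 - 2q_Z - 4q_C = 0, i.e. q_C = (90 - 2q_Z)/4.
Zephyr substitutes q_C(q_Z) into its own profit: π_Z = q_Z(95 - 2q_Z - (90 - 2q_Z)/2) - 5q_Z = (50 - q_Z)q_Z - 5q_Z.
Maximising: ∂π_Z/∂q_Z = 45 - 2q_Z = 0, giving q_Z = 45/2.
Then q_C = (90 - 2·(45/2))/4 = 45/4.

11.25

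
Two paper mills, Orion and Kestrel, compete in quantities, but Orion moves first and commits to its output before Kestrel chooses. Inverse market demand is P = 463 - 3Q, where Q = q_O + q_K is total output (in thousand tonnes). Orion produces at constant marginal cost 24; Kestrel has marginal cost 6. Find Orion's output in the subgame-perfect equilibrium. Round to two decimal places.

Solve by backward induction. Given q_O, the follower Kestrel maximises π_K = (463 - 3q_O - 3q_K)q_K - 6q_K.
∂π_K/∂q_K = 457 - 3q_O - 6q_K = 0 gives the reaction function q_K = (457 - 3q_O)/6.
Orion substitutes q_K(q_O) into its own profit: π_O = q_O(463 - 3q_O - (457 - 3q_O)/2) - 24q_O = (469/2 - (3/2)q_O)q_O - 24q_O.
The leader's first-order condition 421/2 - 3q_O = 0 yields q_O = 421/6.
Then q_K = (457 - 3·(421/6))/6 = 493/12.

70.17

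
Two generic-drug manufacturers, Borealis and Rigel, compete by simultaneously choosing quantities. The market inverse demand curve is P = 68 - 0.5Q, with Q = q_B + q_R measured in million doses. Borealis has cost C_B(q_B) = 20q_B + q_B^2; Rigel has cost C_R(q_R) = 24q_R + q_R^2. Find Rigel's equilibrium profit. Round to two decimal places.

228.52

Borealis's profit: π_B = (68 - 0.5Q)q_B - (20q_B + q_B²). Setting ∂π_B/∂q_B = 0: 48 - 3q_B - (1/2)(q_R) = 0.
Rigel's first-order condition: 44 - 3q_R - (1/2)(q_B) = 0.
Best responses: q_B = (48 - (1/2)q_R)/3, q_R = (44 - (1/2)q_B)/3.
Substituting one into the other gives q_B = 488/35 and q_R = 432/35.
Price P = 68 - (1/2)·(184/7) = 384/7.
Rigel's profit: (384/7)·(432/35) - 24·(432/35) - (432/35)² = 228.5192.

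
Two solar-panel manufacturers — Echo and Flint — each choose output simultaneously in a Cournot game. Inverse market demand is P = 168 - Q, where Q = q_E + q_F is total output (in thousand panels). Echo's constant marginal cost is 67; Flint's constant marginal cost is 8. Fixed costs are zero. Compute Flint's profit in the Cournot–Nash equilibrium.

5329

Echo's profit: π_E = (168 - Q)q_E - (67q_E). Setting ∂π_E/∂q_E = 0: 101 - 2q_E - (q_F) = 0.
Flint's first-order condition: 160 - 2q_F - (q_E) = 0.
So q_E = (101 - q_F)/2 and q_F = (160 - q_E)/2.
Solving the pair: q_E = 14, q_F = 73.
Price P = 168 - 87 = 81.
Flint's profit: (81 - 8)·73 = 5329.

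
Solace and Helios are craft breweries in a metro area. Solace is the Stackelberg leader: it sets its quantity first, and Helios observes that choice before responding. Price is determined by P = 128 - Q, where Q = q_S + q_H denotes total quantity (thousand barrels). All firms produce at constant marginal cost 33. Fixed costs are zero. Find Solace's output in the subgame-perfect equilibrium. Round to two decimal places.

Solve by backward induction. Given q_S, the follower Helios maximises π_H = (128 - q_S - q_H)q_H - 33q_H.
Setting the follower's marginal profit to zero, 95 - q_S - 2q_H = 0, i.e. q_H = (95 - q_S)/2.
Solace substitutes q_H(q_S) into its own profit: π_S = q_S(128 - q_S - (95 - q_S)/2) - 33q_S = (161/2 - (1/2)q_S)q_S - 33q_S.
Leader FOC: 95/2 - q_S = 0, so q_S = 95/2.
Then q_H = (95 - 95/2)/2 = 95/4.

47.50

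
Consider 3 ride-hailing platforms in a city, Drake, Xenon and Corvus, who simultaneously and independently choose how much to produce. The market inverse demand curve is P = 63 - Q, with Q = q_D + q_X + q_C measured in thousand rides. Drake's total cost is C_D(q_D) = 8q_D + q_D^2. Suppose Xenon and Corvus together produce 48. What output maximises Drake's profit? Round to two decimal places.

1.75

With rivals' combined output fixed at 48, Drake's profit is π_D = (63 - 48 - q_D)q_D - (8q_D + q_D²) = (15 - q_D)q_D - (8q_D + q_D²).
∂π_D/∂q_D = 7 - 4q_D = 0, so q_D = 7/4.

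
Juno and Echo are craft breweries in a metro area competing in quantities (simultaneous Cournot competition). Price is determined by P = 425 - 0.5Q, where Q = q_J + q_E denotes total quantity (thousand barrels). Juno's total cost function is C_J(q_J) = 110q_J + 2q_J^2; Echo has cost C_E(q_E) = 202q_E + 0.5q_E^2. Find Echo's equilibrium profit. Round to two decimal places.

9644.25

Juno's profit: π_J = (425 - 0.5Q)q_J - (110q_J + 2q_J²). Setting ∂π_J/∂q_J = 0: 315 - 5q_J - (1/2)(q_E) = 0.
Echo's first-order condition: 223 - 2q_E - (1/2)(q_J) = 0.
Best responses: q_J = (315 - (1/2)q_E)/5, q_E = (223 - (1/2)q_J)/2.
Substituting one into the other gives q_J = 53.1795 and q_E = 98.2051.
Price P = 425 - (1/2)·(1968/13) = 349.3077.
Echo's profit: 349.3077·98.2051 - 202·98.2051 - (1/2)·98.2051² = 9644.2472.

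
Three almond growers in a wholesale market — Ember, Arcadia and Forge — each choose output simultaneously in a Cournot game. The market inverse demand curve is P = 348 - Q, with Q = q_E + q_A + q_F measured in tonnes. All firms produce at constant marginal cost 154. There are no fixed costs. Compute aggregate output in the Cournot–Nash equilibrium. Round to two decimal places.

145.50

Each firm earns π_i = (348 - Q)q_i - 154q_i.
First-order condition (treating rivals' output as given): 194 - 2q_i - Σ_{j≠i} q_j = 0.
With identical firms every q_j equals q_i, so Σ_{j≠i} q_j = 2q_i and 194 = 4q_i, giving q_i = 97/2.
Total output Q = 97/2 + 97/2 + 97/2 = 291/2.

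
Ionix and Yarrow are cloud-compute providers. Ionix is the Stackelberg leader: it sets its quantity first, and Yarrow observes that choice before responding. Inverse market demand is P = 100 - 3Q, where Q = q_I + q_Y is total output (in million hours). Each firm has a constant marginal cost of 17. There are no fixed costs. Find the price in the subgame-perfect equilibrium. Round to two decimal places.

37.75

The follower Yarrow best-responds to any q_I: π_Y = (100 - 3Q)q_Y - 17q_Y.
Follower FOC: 83 - 3q_I - 6q_Y = 0, so q_Y(q_I) = (83 - 3q_I)/6.
The leader anticipates this reaction. Substituting into P = 100 - 3Q gives P = 117/2 - (3/2)q_I, so π_I = (117/2 - (3/2)q_I)q_I - 17q_I.
Maximising: ∂π_I/∂q_I = 83/2 - 3q_I = 0, giving q_I = 83/6.
Then q_Y = (83 - 3·(83/6))/6 = 83/12.
Total output Q = 83/4, so price P = 100 - 3·(83/4) = 151/4.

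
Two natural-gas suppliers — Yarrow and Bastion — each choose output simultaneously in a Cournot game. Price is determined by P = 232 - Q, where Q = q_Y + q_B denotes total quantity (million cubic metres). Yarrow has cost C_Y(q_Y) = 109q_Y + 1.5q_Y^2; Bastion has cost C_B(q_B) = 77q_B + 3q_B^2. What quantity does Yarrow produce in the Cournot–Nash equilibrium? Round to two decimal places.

21.26

Yarrow's profit: π_Y = (232 - Q)q_Y - (109q_Y + (3/2)q_Y²). Setting ∂π_Y/∂q_Y = 0: 123 - 5q_Y - (q_B) = 0.
Bastion's first-order condition: 155 - 8q_B - (q_Y) = 0.
Rearranging gives the reaction functions q_Y = (123 - q_B)/5 and q_B = (155 - q_Y)/8.
Substituting one into the other gives q_Y = 829/39 and q_B = 652/39.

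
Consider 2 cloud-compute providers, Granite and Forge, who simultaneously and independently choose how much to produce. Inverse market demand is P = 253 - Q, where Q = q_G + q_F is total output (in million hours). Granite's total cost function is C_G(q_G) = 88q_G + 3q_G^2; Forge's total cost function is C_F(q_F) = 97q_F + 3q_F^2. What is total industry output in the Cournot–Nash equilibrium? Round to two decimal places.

Granite's profit: π_G = (253 - Q)q_G - (88q_G + 3q_G²). Setting ∂π_G/∂q_G = 0: 165 - 8q_G - (q_F) = 0.
Forge's profit: π_F = (253 - Q)q_F - (97q_F + 3q_F²). Setting ∂π_F/∂q_F = 0: 156 - 8q_F - (q_G) = 0.
So q_G = (165 - q_F)/8 and q_F = (156 - q_G)/8.
Substituting one into the other gives q_G = 388/21 and q_F = 361/21.
Total output Q = 388/21 + 361/21 = 107/3.

35.67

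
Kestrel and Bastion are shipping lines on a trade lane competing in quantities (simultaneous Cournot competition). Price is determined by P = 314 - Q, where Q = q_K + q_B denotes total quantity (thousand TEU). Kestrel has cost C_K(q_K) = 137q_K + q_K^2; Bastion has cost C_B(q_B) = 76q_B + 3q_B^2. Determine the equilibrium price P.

251

Kestrel's profit: π_K = (314 - Q)q_K - (137q_K + q_K²). Setting ∂π_K/∂q_K = 0: 177 - 4q_K - (q_B) = 0.
Bastion's first-order condition: 238 - 8q_B - (q_K) = 0.
Best responses: q_K = (177 - q_B)/4, q_B = (238 - q_K)/8.
Substituting one into the other gives q_K = 38 and q_B = 25.
Total output Q = 63, so price P = 314 - 63 = 251.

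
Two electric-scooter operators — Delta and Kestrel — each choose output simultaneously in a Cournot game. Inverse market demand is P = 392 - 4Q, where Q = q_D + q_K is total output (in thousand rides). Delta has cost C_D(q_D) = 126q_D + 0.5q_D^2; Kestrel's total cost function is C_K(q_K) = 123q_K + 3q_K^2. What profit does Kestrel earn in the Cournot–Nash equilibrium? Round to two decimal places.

Delta's profit: π_D = (392 - 4Q)q_D - (126q_D + (1/2)q_D²). Setting ∂π_D/∂q_D = 0: 266 - 9q_D - 4(q_K) = 0.
Kestrel's profit: π_K = (392 - 4Q)q_K - (123q_K + 3q_K²). Setting ∂π_K/∂q_K = 0: 269 - 14q_K - 4(q_D) = 0.
So q_D = (266 - 4q_K)/9 and q_K = (269 - 4q_D)/14.
Solving the pair: q_D = 1324/55, q_K = 1357/110.
Price P = 392 - 4·(801/22) = 246.3636.
Kestrel's profit: 246.3636·(1357/110) - 123·(1357/110) - 3(1357/110)² = 1065.3011.

1065.30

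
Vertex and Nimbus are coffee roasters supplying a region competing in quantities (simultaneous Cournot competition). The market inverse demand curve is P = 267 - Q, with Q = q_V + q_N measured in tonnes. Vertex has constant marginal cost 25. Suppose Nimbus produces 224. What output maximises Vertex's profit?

With the rival's output fixed at 224, Vertex's profit is π_V = (267 - 224 - q_V)q_V - (25q_V) = (43 - q_V)q_V - (25q_V).
∂π_V/∂q_V = 18 - 2q_V = 0, so q_V = 9.

9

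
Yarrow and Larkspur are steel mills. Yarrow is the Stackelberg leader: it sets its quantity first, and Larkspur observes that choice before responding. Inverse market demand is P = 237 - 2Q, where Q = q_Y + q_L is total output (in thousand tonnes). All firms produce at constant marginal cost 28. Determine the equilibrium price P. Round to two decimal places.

80.25

The follower Larkspur best-responds to any q_Y: π_L = (237 - 2Q)q_L - 28q_L.
∂π_L/∂q_L = 209 - 2q_Y - 4q_L = 0 gives the reaction function q_L = (209 - 2q_Y)/4.
Yarrow substitutes q_L(q_Y) into its own profit: π_Y = q_Y(237 - 2q_Y - (209 - 2q_Y)/2) - 28q_Y = (265/2 - q_Y)q_Y - 28q_Y.
The leader's first-order condition 209/2 - 2q_Y = 0 yields q_Y = 209/4.
Then q_L = (209 - 2·(209/4))/4 = 209/8.
Total output Q = 627/8, so price P = 237 - 2·(627/8) = 321/4.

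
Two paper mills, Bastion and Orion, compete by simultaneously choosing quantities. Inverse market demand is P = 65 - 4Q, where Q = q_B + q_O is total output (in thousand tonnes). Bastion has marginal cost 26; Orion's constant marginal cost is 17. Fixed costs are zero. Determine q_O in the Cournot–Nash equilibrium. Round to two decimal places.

Bastion's profit: π_B = (65 - 4Q)q_B - (26q_B). Setting ∂π_B/∂q_B = 0: 39 - 8q_B - 4(q_O) = 0.
Orion's profit: π_O = (65 - 4Q)q_O - (17q_O). Setting ∂π_O/∂q_O = 0: 48 - 8q_O - 4(q_B) = 0.
So q_B = (39 - 4q_O)/8 and q_O = (48 - 4q_B)/8.
Substituting one into the other gives q_B = 5/2 and q_O = 19/4.

4.75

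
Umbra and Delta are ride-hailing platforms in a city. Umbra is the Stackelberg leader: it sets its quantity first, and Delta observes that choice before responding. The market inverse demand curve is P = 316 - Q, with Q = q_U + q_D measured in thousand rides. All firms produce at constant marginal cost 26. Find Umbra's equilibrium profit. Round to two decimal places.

10512.50

The follower Delta best-responds to any q_U: π_D = (316 - Q)q_D - 26q_D.
Setting the follower's marginal profit to zero, 290 - q_U - 2q_D = 0, i.e. q_D = (290 - q_U)/2.
The leader anticipates this reaction. Substituting into P = 316 - Q gives P = 171 - (1/2)q_U, so π_U = (171 - (1/2)q_U)q_U - 26q_U.
Maximising: ∂π_U/∂q_U = 145 - q_U = 0, giving q_U = 145.
Then q_D = (290 - 145)/2 = 145/2.
Price P = 316 - 435/2 = 197/2.
Umbra's profit: (197/2 - 26)·145 = 10512.5000.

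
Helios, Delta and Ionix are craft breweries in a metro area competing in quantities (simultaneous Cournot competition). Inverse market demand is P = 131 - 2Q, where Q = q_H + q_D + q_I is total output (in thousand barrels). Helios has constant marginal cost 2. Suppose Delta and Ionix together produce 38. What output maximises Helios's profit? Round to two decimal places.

13.25

With rivals' combined output fixed at 38, Helios's profit is π_H = (131 - 2·38 - 2q_H)q_H - (2q_H) = (55 - 2q_H)q_H - (2q_H).
∂π_H/∂q_H = 53 - 4q_H = 0, so q_H = 53/4.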